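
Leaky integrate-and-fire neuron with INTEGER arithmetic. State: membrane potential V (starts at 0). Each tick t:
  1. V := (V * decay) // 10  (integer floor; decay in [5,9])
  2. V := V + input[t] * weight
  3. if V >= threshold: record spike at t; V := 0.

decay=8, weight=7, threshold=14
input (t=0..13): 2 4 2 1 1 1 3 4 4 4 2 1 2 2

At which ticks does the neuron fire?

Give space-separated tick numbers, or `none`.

Answer: 0 1 2 5 6 7 8 9 10 12 13

Derivation:
t=0: input=2 -> V=0 FIRE
t=1: input=4 -> V=0 FIRE
t=2: input=2 -> V=0 FIRE
t=3: input=1 -> V=7
t=4: input=1 -> V=12
t=5: input=1 -> V=0 FIRE
t=6: input=3 -> V=0 FIRE
t=7: input=4 -> V=0 FIRE
t=8: input=4 -> V=0 FIRE
t=9: input=4 -> V=0 FIRE
t=10: input=2 -> V=0 FIRE
t=11: input=1 -> V=7
t=12: input=2 -> V=0 FIRE
t=13: input=2 -> V=0 FIRE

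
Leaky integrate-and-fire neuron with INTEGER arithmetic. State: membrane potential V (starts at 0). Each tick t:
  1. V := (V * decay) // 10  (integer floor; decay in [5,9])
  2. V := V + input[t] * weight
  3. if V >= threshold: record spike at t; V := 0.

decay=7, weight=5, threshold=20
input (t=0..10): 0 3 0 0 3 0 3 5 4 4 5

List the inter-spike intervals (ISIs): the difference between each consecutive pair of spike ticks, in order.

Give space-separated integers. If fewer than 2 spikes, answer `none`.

t=0: input=0 -> V=0
t=1: input=3 -> V=15
t=2: input=0 -> V=10
t=3: input=0 -> V=7
t=4: input=3 -> V=19
t=5: input=0 -> V=13
t=6: input=3 -> V=0 FIRE
t=7: input=5 -> V=0 FIRE
t=8: input=4 -> V=0 FIRE
t=9: input=4 -> V=0 FIRE
t=10: input=5 -> V=0 FIRE

Answer: 1 1 1 1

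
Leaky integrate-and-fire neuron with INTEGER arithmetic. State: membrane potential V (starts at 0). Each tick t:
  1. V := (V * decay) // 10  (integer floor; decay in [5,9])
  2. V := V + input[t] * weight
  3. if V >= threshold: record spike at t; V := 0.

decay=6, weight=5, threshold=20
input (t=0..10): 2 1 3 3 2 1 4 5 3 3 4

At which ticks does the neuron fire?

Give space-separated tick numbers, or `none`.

t=0: input=2 -> V=10
t=1: input=1 -> V=11
t=2: input=3 -> V=0 FIRE
t=3: input=3 -> V=15
t=4: input=2 -> V=19
t=5: input=1 -> V=16
t=6: input=4 -> V=0 FIRE
t=7: input=5 -> V=0 FIRE
t=8: input=3 -> V=15
t=9: input=3 -> V=0 FIRE
t=10: input=4 -> V=0 FIRE

Answer: 2 6 7 9 10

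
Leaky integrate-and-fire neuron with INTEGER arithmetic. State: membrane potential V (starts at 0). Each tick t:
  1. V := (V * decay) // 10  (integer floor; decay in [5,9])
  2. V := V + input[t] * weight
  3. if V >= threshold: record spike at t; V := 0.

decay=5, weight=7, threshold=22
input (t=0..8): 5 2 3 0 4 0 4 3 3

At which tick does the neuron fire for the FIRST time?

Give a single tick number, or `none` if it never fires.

t=0: input=5 -> V=0 FIRE
t=1: input=2 -> V=14
t=2: input=3 -> V=0 FIRE
t=3: input=0 -> V=0
t=4: input=4 -> V=0 FIRE
t=5: input=0 -> V=0
t=6: input=4 -> V=0 FIRE
t=7: input=3 -> V=21
t=8: input=3 -> V=0 FIRE

Answer: 0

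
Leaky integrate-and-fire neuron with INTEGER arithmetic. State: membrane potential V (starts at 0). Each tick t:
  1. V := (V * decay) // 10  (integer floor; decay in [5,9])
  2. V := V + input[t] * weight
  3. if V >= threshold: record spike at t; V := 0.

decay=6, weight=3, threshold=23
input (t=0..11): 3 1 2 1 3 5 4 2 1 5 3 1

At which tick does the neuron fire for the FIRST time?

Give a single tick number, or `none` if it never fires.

t=0: input=3 -> V=9
t=1: input=1 -> V=8
t=2: input=2 -> V=10
t=3: input=1 -> V=9
t=4: input=3 -> V=14
t=5: input=5 -> V=0 FIRE
t=6: input=4 -> V=12
t=7: input=2 -> V=13
t=8: input=1 -> V=10
t=9: input=5 -> V=21
t=10: input=3 -> V=21
t=11: input=1 -> V=15

Answer: 5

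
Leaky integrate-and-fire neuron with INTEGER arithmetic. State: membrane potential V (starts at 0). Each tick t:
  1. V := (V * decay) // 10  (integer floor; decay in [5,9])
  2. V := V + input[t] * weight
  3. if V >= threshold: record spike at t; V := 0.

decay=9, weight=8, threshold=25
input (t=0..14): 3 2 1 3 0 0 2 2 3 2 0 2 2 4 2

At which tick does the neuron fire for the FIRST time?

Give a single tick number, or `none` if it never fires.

Answer: 1

Derivation:
t=0: input=3 -> V=24
t=1: input=2 -> V=0 FIRE
t=2: input=1 -> V=8
t=3: input=3 -> V=0 FIRE
t=4: input=0 -> V=0
t=5: input=0 -> V=0
t=6: input=2 -> V=16
t=7: input=2 -> V=0 FIRE
t=8: input=3 -> V=24
t=9: input=2 -> V=0 FIRE
t=10: input=0 -> V=0
t=11: input=2 -> V=16
t=12: input=2 -> V=0 FIRE
t=13: input=4 -> V=0 FIRE
t=14: input=2 -> V=16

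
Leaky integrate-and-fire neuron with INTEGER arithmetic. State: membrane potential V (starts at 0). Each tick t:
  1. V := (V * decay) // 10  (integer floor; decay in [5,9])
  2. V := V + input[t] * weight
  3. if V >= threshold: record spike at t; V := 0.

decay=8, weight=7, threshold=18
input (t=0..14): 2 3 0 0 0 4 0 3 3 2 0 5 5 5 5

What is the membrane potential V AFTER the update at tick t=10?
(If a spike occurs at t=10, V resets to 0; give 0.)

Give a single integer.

Answer: 11

Derivation:
t=0: input=2 -> V=14
t=1: input=3 -> V=0 FIRE
t=2: input=0 -> V=0
t=3: input=0 -> V=0
t=4: input=0 -> V=0
t=5: input=4 -> V=0 FIRE
t=6: input=0 -> V=0
t=7: input=3 -> V=0 FIRE
t=8: input=3 -> V=0 FIRE
t=9: input=2 -> V=14
t=10: input=0 -> V=11
t=11: input=5 -> V=0 FIRE
t=12: input=5 -> V=0 FIRE
t=13: input=5 -> V=0 FIRE
t=14: input=5 -> V=0 FIRE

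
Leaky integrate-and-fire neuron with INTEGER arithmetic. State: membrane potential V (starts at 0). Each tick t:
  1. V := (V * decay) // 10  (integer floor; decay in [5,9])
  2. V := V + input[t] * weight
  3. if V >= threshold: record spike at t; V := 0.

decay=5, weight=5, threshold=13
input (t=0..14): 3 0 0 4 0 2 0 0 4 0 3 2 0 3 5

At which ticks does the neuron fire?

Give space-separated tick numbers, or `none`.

t=0: input=3 -> V=0 FIRE
t=1: input=0 -> V=0
t=2: input=0 -> V=0
t=3: input=4 -> V=0 FIRE
t=4: input=0 -> V=0
t=5: input=2 -> V=10
t=6: input=0 -> V=5
t=7: input=0 -> V=2
t=8: input=4 -> V=0 FIRE
t=9: input=0 -> V=0
t=10: input=3 -> V=0 FIRE
t=11: input=2 -> V=10
t=12: input=0 -> V=5
t=13: input=3 -> V=0 FIRE
t=14: input=5 -> V=0 FIRE

Answer: 0 3 8 10 13 14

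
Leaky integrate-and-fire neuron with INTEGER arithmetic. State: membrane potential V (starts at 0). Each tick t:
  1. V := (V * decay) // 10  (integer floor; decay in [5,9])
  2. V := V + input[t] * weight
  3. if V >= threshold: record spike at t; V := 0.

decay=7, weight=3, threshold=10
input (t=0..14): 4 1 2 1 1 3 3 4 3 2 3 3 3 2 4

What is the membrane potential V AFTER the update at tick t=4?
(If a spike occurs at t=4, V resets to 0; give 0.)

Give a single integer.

t=0: input=4 -> V=0 FIRE
t=1: input=1 -> V=3
t=2: input=2 -> V=8
t=3: input=1 -> V=8
t=4: input=1 -> V=8
t=5: input=3 -> V=0 FIRE
t=6: input=3 -> V=9
t=7: input=4 -> V=0 FIRE
t=8: input=3 -> V=9
t=9: input=2 -> V=0 FIRE
t=10: input=3 -> V=9
t=11: input=3 -> V=0 FIRE
t=12: input=3 -> V=9
t=13: input=2 -> V=0 FIRE
t=14: input=4 -> V=0 FIRE

Answer: 8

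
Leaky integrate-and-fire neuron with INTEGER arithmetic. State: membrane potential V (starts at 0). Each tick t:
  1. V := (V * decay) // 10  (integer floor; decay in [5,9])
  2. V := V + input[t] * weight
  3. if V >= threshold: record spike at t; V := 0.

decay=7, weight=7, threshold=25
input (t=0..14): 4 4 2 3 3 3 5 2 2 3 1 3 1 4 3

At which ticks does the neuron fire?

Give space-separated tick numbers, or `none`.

t=0: input=4 -> V=0 FIRE
t=1: input=4 -> V=0 FIRE
t=2: input=2 -> V=14
t=3: input=3 -> V=0 FIRE
t=4: input=3 -> V=21
t=5: input=3 -> V=0 FIRE
t=6: input=5 -> V=0 FIRE
t=7: input=2 -> V=14
t=8: input=2 -> V=23
t=9: input=3 -> V=0 FIRE
t=10: input=1 -> V=7
t=11: input=3 -> V=0 FIRE
t=12: input=1 -> V=7
t=13: input=4 -> V=0 FIRE
t=14: input=3 -> V=21

Answer: 0 1 3 5 6 9 11 13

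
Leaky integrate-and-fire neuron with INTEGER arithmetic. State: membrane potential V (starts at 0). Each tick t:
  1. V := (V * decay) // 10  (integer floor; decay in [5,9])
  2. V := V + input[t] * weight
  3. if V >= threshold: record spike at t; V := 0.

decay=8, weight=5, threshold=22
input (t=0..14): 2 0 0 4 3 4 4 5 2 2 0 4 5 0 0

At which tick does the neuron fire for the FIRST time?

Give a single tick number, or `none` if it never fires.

Answer: 3

Derivation:
t=0: input=2 -> V=10
t=1: input=0 -> V=8
t=2: input=0 -> V=6
t=3: input=4 -> V=0 FIRE
t=4: input=3 -> V=15
t=5: input=4 -> V=0 FIRE
t=6: input=4 -> V=20
t=7: input=5 -> V=0 FIRE
t=8: input=2 -> V=10
t=9: input=2 -> V=18
t=10: input=0 -> V=14
t=11: input=4 -> V=0 FIRE
t=12: input=5 -> V=0 FIRE
t=13: input=0 -> V=0
t=14: input=0 -> V=0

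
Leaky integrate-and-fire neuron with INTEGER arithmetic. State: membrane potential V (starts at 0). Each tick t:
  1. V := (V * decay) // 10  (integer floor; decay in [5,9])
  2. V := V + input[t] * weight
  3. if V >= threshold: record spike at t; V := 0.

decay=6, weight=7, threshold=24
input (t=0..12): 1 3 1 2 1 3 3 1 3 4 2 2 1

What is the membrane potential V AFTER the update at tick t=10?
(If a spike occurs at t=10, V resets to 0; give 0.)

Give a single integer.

t=0: input=1 -> V=7
t=1: input=3 -> V=0 FIRE
t=2: input=1 -> V=7
t=3: input=2 -> V=18
t=4: input=1 -> V=17
t=5: input=3 -> V=0 FIRE
t=6: input=3 -> V=21
t=7: input=1 -> V=19
t=8: input=3 -> V=0 FIRE
t=9: input=4 -> V=0 FIRE
t=10: input=2 -> V=14
t=11: input=2 -> V=22
t=12: input=1 -> V=20

Answer: 14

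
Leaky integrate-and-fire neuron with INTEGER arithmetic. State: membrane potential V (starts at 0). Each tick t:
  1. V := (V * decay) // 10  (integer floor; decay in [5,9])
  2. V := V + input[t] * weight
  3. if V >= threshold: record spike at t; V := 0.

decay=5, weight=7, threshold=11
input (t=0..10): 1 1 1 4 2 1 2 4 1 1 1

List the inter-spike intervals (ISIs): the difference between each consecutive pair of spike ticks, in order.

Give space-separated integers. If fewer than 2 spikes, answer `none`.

t=0: input=1 -> V=7
t=1: input=1 -> V=10
t=2: input=1 -> V=0 FIRE
t=3: input=4 -> V=0 FIRE
t=4: input=2 -> V=0 FIRE
t=5: input=1 -> V=7
t=6: input=2 -> V=0 FIRE
t=7: input=4 -> V=0 FIRE
t=8: input=1 -> V=7
t=9: input=1 -> V=10
t=10: input=1 -> V=0 FIRE

Answer: 1 1 2 1 3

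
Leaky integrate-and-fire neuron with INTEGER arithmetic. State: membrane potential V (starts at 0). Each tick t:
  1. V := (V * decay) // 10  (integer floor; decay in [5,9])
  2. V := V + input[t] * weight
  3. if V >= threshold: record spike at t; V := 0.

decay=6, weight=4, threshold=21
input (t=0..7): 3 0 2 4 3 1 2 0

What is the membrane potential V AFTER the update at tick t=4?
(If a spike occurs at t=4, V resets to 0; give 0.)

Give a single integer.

t=0: input=3 -> V=12
t=1: input=0 -> V=7
t=2: input=2 -> V=12
t=3: input=4 -> V=0 FIRE
t=4: input=3 -> V=12
t=5: input=1 -> V=11
t=6: input=2 -> V=14
t=7: input=0 -> V=8

Answer: 12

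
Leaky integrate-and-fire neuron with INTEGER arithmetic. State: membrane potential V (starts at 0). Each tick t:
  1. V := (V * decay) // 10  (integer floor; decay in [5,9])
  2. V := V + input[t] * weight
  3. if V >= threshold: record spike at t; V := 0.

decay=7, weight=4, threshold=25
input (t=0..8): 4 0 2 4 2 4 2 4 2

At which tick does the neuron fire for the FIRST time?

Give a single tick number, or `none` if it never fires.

Answer: 3

Derivation:
t=0: input=4 -> V=16
t=1: input=0 -> V=11
t=2: input=2 -> V=15
t=3: input=4 -> V=0 FIRE
t=4: input=2 -> V=8
t=5: input=4 -> V=21
t=6: input=2 -> V=22
t=7: input=4 -> V=0 FIRE
t=8: input=2 -> V=8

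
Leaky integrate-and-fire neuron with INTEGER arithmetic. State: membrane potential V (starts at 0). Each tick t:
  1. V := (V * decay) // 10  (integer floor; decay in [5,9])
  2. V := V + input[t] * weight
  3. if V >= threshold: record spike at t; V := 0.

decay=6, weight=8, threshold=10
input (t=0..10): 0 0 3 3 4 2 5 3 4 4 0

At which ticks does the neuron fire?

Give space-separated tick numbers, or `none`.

t=0: input=0 -> V=0
t=1: input=0 -> V=0
t=2: input=3 -> V=0 FIRE
t=3: input=3 -> V=0 FIRE
t=4: input=4 -> V=0 FIRE
t=5: input=2 -> V=0 FIRE
t=6: input=5 -> V=0 FIRE
t=7: input=3 -> V=0 FIRE
t=8: input=4 -> V=0 FIRE
t=9: input=4 -> V=0 FIRE
t=10: input=0 -> V=0

Answer: 2 3 4 5 6 7 8 9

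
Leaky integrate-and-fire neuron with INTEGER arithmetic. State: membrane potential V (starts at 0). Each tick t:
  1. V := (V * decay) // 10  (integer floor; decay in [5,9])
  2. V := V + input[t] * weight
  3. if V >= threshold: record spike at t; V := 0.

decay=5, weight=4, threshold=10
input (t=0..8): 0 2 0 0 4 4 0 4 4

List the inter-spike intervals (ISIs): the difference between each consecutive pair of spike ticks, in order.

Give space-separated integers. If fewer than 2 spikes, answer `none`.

t=0: input=0 -> V=0
t=1: input=2 -> V=8
t=2: input=0 -> V=4
t=3: input=0 -> V=2
t=4: input=4 -> V=0 FIRE
t=5: input=4 -> V=0 FIRE
t=6: input=0 -> V=0
t=7: input=4 -> V=0 FIRE
t=8: input=4 -> V=0 FIRE

Answer: 1 2 1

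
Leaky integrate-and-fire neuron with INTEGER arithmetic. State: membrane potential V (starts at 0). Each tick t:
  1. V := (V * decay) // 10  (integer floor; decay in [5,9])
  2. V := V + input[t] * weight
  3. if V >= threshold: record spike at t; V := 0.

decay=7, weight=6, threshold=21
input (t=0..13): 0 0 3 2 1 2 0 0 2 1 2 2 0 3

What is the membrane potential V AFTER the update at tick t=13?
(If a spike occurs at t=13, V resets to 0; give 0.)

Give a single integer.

t=0: input=0 -> V=0
t=1: input=0 -> V=0
t=2: input=3 -> V=18
t=3: input=2 -> V=0 FIRE
t=4: input=1 -> V=6
t=5: input=2 -> V=16
t=6: input=0 -> V=11
t=7: input=0 -> V=7
t=8: input=2 -> V=16
t=9: input=1 -> V=17
t=10: input=2 -> V=0 FIRE
t=11: input=2 -> V=12
t=12: input=0 -> V=8
t=13: input=3 -> V=0 FIRE

Answer: 0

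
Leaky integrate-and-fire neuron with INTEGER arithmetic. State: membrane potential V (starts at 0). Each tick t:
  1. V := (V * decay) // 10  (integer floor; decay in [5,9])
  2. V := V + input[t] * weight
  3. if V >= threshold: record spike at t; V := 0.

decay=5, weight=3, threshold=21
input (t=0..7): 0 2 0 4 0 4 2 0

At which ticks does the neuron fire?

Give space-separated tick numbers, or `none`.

t=0: input=0 -> V=0
t=1: input=2 -> V=6
t=2: input=0 -> V=3
t=3: input=4 -> V=13
t=4: input=0 -> V=6
t=5: input=4 -> V=15
t=6: input=2 -> V=13
t=7: input=0 -> V=6

Answer: none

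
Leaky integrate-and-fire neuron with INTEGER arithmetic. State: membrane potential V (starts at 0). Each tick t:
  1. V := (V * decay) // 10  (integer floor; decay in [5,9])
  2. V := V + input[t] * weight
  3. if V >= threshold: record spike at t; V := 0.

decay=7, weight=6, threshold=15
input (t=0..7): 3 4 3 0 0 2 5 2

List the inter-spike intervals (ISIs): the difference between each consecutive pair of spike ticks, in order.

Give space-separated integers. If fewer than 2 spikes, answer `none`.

Answer: 1 1 4

Derivation:
t=0: input=3 -> V=0 FIRE
t=1: input=4 -> V=0 FIRE
t=2: input=3 -> V=0 FIRE
t=3: input=0 -> V=0
t=4: input=0 -> V=0
t=5: input=2 -> V=12
t=6: input=5 -> V=0 FIRE
t=7: input=2 -> V=12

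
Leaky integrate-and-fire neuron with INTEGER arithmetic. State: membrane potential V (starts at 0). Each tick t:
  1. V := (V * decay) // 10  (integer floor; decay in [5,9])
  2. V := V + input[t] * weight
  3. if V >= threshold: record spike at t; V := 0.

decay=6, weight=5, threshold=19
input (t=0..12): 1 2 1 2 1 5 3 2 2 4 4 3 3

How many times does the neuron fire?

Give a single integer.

t=0: input=1 -> V=5
t=1: input=2 -> V=13
t=2: input=1 -> V=12
t=3: input=2 -> V=17
t=4: input=1 -> V=15
t=5: input=5 -> V=0 FIRE
t=6: input=3 -> V=15
t=7: input=2 -> V=0 FIRE
t=8: input=2 -> V=10
t=9: input=4 -> V=0 FIRE
t=10: input=4 -> V=0 FIRE
t=11: input=3 -> V=15
t=12: input=3 -> V=0 FIRE

Answer: 5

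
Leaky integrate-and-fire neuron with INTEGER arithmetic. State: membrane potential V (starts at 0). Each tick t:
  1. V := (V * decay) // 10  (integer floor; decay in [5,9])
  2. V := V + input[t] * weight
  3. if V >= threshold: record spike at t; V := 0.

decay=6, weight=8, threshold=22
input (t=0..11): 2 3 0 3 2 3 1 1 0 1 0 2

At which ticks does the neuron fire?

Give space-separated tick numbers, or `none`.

t=0: input=2 -> V=16
t=1: input=3 -> V=0 FIRE
t=2: input=0 -> V=0
t=3: input=3 -> V=0 FIRE
t=4: input=2 -> V=16
t=5: input=3 -> V=0 FIRE
t=6: input=1 -> V=8
t=7: input=1 -> V=12
t=8: input=0 -> V=7
t=9: input=1 -> V=12
t=10: input=0 -> V=7
t=11: input=2 -> V=20

Answer: 1 3 5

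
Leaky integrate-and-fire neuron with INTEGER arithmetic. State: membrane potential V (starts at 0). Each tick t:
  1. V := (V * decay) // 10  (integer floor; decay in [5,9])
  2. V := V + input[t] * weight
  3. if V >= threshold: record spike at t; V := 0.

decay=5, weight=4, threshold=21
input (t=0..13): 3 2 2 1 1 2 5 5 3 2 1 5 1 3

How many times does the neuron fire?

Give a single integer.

Answer: 3

Derivation:
t=0: input=3 -> V=12
t=1: input=2 -> V=14
t=2: input=2 -> V=15
t=3: input=1 -> V=11
t=4: input=1 -> V=9
t=5: input=2 -> V=12
t=6: input=5 -> V=0 FIRE
t=7: input=5 -> V=20
t=8: input=3 -> V=0 FIRE
t=9: input=2 -> V=8
t=10: input=1 -> V=8
t=11: input=5 -> V=0 FIRE
t=12: input=1 -> V=4
t=13: input=3 -> V=14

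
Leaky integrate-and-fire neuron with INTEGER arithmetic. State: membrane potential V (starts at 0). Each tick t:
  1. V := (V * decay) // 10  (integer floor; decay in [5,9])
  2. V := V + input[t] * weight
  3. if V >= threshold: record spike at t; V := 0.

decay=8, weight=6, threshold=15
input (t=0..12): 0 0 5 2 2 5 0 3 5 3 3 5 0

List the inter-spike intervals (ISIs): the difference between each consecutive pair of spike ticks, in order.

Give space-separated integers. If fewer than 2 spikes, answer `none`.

t=0: input=0 -> V=0
t=1: input=0 -> V=0
t=2: input=5 -> V=0 FIRE
t=3: input=2 -> V=12
t=4: input=2 -> V=0 FIRE
t=5: input=5 -> V=0 FIRE
t=6: input=0 -> V=0
t=7: input=3 -> V=0 FIRE
t=8: input=5 -> V=0 FIRE
t=9: input=3 -> V=0 FIRE
t=10: input=3 -> V=0 FIRE
t=11: input=5 -> V=0 FIRE
t=12: input=0 -> V=0

Answer: 2 1 2 1 1 1 1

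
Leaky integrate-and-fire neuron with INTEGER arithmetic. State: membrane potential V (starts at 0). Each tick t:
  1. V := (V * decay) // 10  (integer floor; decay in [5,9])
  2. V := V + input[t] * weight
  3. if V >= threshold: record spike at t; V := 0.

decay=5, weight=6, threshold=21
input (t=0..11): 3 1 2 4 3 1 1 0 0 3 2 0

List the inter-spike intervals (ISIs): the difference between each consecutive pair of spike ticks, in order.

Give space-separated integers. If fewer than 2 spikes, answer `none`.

t=0: input=3 -> V=18
t=1: input=1 -> V=15
t=2: input=2 -> V=19
t=3: input=4 -> V=0 FIRE
t=4: input=3 -> V=18
t=5: input=1 -> V=15
t=6: input=1 -> V=13
t=7: input=0 -> V=6
t=8: input=0 -> V=3
t=9: input=3 -> V=19
t=10: input=2 -> V=0 FIRE
t=11: input=0 -> V=0

Answer: 7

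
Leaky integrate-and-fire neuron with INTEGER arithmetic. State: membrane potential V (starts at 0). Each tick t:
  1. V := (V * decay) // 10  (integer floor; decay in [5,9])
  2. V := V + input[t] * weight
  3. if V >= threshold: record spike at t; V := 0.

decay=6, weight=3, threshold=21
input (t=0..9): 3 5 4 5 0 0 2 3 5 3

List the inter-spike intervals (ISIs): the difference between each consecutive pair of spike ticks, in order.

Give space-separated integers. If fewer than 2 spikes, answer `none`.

t=0: input=3 -> V=9
t=1: input=5 -> V=20
t=2: input=4 -> V=0 FIRE
t=3: input=5 -> V=15
t=4: input=0 -> V=9
t=5: input=0 -> V=5
t=6: input=2 -> V=9
t=7: input=3 -> V=14
t=8: input=5 -> V=0 FIRE
t=9: input=3 -> V=9

Answer: 6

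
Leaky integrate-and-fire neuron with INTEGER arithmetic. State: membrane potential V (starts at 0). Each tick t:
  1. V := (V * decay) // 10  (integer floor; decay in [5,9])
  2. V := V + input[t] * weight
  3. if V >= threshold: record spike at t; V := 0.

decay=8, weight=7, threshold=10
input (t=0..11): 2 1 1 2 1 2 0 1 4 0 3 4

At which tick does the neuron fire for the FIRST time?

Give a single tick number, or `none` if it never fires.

t=0: input=2 -> V=0 FIRE
t=1: input=1 -> V=7
t=2: input=1 -> V=0 FIRE
t=3: input=2 -> V=0 FIRE
t=4: input=1 -> V=7
t=5: input=2 -> V=0 FIRE
t=6: input=0 -> V=0
t=7: input=1 -> V=7
t=8: input=4 -> V=0 FIRE
t=9: input=0 -> V=0
t=10: input=3 -> V=0 FIRE
t=11: input=4 -> V=0 FIRE

Answer: 0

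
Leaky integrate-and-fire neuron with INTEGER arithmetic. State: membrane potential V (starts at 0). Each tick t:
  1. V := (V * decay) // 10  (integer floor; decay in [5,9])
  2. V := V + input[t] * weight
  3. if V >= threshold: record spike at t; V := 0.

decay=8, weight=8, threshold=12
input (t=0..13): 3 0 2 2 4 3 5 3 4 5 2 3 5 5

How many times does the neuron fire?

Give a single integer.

Answer: 13

Derivation:
t=0: input=3 -> V=0 FIRE
t=1: input=0 -> V=0
t=2: input=2 -> V=0 FIRE
t=3: input=2 -> V=0 FIRE
t=4: input=4 -> V=0 FIRE
t=5: input=3 -> V=0 FIRE
t=6: input=5 -> V=0 FIRE
t=7: input=3 -> V=0 FIRE
t=8: input=4 -> V=0 FIRE
t=9: input=5 -> V=0 FIRE
t=10: input=2 -> V=0 FIRE
t=11: input=3 -> V=0 FIRE
t=12: input=5 -> V=0 FIRE
t=13: input=5 -> V=0 FIRE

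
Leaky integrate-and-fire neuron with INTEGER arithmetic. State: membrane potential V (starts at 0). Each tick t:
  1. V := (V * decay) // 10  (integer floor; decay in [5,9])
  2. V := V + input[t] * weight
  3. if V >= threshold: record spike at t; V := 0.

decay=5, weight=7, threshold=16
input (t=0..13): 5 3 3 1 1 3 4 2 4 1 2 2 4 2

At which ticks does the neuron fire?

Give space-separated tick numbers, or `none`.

Answer: 0 1 2 5 6 8 10 12

Derivation:
t=0: input=5 -> V=0 FIRE
t=1: input=3 -> V=0 FIRE
t=2: input=3 -> V=0 FIRE
t=3: input=1 -> V=7
t=4: input=1 -> V=10
t=5: input=3 -> V=0 FIRE
t=6: input=4 -> V=0 FIRE
t=7: input=2 -> V=14
t=8: input=4 -> V=0 FIRE
t=9: input=1 -> V=7
t=10: input=2 -> V=0 FIRE
t=11: input=2 -> V=14
t=12: input=4 -> V=0 FIRE
t=13: input=2 -> V=14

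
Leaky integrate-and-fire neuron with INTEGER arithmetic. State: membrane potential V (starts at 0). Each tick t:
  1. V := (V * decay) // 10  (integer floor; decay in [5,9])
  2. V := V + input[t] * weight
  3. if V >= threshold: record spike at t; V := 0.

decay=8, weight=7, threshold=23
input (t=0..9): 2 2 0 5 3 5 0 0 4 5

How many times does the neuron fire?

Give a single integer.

Answer: 5

Derivation:
t=0: input=2 -> V=14
t=1: input=2 -> V=0 FIRE
t=2: input=0 -> V=0
t=3: input=5 -> V=0 FIRE
t=4: input=3 -> V=21
t=5: input=5 -> V=0 FIRE
t=6: input=0 -> V=0
t=7: input=0 -> V=0
t=8: input=4 -> V=0 FIRE
t=9: input=5 -> V=0 FIRE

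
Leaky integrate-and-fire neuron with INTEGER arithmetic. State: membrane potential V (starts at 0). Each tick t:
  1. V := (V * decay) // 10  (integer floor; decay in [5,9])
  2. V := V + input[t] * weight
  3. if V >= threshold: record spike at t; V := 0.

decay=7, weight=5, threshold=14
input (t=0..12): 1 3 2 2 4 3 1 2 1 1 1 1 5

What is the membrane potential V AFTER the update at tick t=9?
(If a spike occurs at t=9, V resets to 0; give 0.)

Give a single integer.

t=0: input=1 -> V=5
t=1: input=3 -> V=0 FIRE
t=2: input=2 -> V=10
t=3: input=2 -> V=0 FIRE
t=4: input=4 -> V=0 FIRE
t=5: input=3 -> V=0 FIRE
t=6: input=1 -> V=5
t=7: input=2 -> V=13
t=8: input=1 -> V=0 FIRE
t=9: input=1 -> V=5
t=10: input=1 -> V=8
t=11: input=1 -> V=10
t=12: input=5 -> V=0 FIRE

Answer: 5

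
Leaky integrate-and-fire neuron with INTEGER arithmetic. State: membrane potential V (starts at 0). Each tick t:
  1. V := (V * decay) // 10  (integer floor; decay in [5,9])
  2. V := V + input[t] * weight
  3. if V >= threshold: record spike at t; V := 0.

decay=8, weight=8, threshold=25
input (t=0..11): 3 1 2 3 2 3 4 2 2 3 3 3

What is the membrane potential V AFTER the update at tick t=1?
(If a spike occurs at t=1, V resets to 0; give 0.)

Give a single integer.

Answer: 0

Derivation:
t=0: input=3 -> V=24
t=1: input=1 -> V=0 FIRE
t=2: input=2 -> V=16
t=3: input=3 -> V=0 FIRE
t=4: input=2 -> V=16
t=5: input=3 -> V=0 FIRE
t=6: input=4 -> V=0 FIRE
t=7: input=2 -> V=16
t=8: input=2 -> V=0 FIRE
t=9: input=3 -> V=24
t=10: input=3 -> V=0 FIRE
t=11: input=3 -> V=24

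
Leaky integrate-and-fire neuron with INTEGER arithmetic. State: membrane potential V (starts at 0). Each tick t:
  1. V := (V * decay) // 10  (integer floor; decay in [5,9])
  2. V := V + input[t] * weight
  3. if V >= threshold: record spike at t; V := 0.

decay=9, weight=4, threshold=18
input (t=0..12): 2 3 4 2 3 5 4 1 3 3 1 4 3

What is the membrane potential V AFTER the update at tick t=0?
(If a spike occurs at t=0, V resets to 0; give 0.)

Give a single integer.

Answer: 8

Derivation:
t=0: input=2 -> V=8
t=1: input=3 -> V=0 FIRE
t=2: input=4 -> V=16
t=3: input=2 -> V=0 FIRE
t=4: input=3 -> V=12
t=5: input=5 -> V=0 FIRE
t=6: input=4 -> V=16
t=7: input=1 -> V=0 FIRE
t=8: input=3 -> V=12
t=9: input=3 -> V=0 FIRE
t=10: input=1 -> V=4
t=11: input=4 -> V=0 FIRE
t=12: input=3 -> V=12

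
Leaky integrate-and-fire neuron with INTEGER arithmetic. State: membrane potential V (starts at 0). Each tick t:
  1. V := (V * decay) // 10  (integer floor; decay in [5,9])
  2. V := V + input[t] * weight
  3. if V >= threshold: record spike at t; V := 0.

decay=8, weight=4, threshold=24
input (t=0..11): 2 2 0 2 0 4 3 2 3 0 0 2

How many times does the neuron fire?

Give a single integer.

Answer: 2

Derivation:
t=0: input=2 -> V=8
t=1: input=2 -> V=14
t=2: input=0 -> V=11
t=3: input=2 -> V=16
t=4: input=0 -> V=12
t=5: input=4 -> V=0 FIRE
t=6: input=3 -> V=12
t=7: input=2 -> V=17
t=8: input=3 -> V=0 FIRE
t=9: input=0 -> V=0
t=10: input=0 -> V=0
t=11: input=2 -> V=8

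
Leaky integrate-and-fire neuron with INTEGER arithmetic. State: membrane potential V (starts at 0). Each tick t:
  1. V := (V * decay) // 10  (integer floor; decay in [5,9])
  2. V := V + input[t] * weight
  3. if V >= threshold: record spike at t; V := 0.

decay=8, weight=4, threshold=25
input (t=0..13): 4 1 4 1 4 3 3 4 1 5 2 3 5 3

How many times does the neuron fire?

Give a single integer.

t=0: input=4 -> V=16
t=1: input=1 -> V=16
t=2: input=4 -> V=0 FIRE
t=3: input=1 -> V=4
t=4: input=4 -> V=19
t=5: input=3 -> V=0 FIRE
t=6: input=3 -> V=12
t=7: input=4 -> V=0 FIRE
t=8: input=1 -> V=4
t=9: input=5 -> V=23
t=10: input=2 -> V=0 FIRE
t=11: input=3 -> V=12
t=12: input=5 -> V=0 FIRE
t=13: input=3 -> V=12

Answer: 5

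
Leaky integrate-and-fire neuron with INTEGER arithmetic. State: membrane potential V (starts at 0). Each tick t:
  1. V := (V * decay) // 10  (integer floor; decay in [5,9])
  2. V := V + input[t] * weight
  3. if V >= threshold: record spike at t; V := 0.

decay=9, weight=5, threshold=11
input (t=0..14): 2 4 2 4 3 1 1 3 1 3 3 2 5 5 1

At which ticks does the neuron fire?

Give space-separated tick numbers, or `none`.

t=0: input=2 -> V=10
t=1: input=4 -> V=0 FIRE
t=2: input=2 -> V=10
t=3: input=4 -> V=0 FIRE
t=4: input=3 -> V=0 FIRE
t=5: input=1 -> V=5
t=6: input=1 -> V=9
t=7: input=3 -> V=0 FIRE
t=8: input=1 -> V=5
t=9: input=3 -> V=0 FIRE
t=10: input=3 -> V=0 FIRE
t=11: input=2 -> V=10
t=12: input=5 -> V=0 FIRE
t=13: input=5 -> V=0 FIRE
t=14: input=1 -> V=5

Answer: 1 3 4 7 9 10 12 13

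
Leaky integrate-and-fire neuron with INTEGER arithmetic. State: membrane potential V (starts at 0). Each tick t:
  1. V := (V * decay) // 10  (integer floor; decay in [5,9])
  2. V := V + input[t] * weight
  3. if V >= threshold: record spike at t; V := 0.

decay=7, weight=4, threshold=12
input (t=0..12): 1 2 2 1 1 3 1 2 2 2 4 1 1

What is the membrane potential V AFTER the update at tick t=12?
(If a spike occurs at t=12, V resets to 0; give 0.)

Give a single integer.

t=0: input=1 -> V=4
t=1: input=2 -> V=10
t=2: input=2 -> V=0 FIRE
t=3: input=1 -> V=4
t=4: input=1 -> V=6
t=5: input=3 -> V=0 FIRE
t=6: input=1 -> V=4
t=7: input=2 -> V=10
t=8: input=2 -> V=0 FIRE
t=9: input=2 -> V=8
t=10: input=4 -> V=0 FIRE
t=11: input=1 -> V=4
t=12: input=1 -> V=6

Answer: 6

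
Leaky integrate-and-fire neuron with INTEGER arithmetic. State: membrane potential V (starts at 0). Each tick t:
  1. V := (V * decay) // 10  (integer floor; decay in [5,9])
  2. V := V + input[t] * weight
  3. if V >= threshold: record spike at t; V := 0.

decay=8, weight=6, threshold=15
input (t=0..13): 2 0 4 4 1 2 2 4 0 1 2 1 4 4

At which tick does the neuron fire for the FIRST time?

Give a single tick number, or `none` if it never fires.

Answer: 2

Derivation:
t=0: input=2 -> V=12
t=1: input=0 -> V=9
t=2: input=4 -> V=0 FIRE
t=3: input=4 -> V=0 FIRE
t=4: input=1 -> V=6
t=5: input=2 -> V=0 FIRE
t=6: input=2 -> V=12
t=7: input=4 -> V=0 FIRE
t=8: input=0 -> V=0
t=9: input=1 -> V=6
t=10: input=2 -> V=0 FIRE
t=11: input=1 -> V=6
t=12: input=4 -> V=0 FIRE
t=13: input=4 -> V=0 FIRE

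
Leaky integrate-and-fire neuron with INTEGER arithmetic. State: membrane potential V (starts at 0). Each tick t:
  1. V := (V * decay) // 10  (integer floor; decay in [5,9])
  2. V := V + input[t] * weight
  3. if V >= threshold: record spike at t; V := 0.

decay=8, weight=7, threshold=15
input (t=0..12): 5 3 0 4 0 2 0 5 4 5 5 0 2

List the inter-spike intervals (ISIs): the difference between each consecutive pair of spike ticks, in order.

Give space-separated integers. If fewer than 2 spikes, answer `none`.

Answer: 1 2 4 1 1 1

Derivation:
t=0: input=5 -> V=0 FIRE
t=1: input=3 -> V=0 FIRE
t=2: input=0 -> V=0
t=3: input=4 -> V=0 FIRE
t=4: input=0 -> V=0
t=5: input=2 -> V=14
t=6: input=0 -> V=11
t=7: input=5 -> V=0 FIRE
t=8: input=4 -> V=0 FIRE
t=9: input=5 -> V=0 FIRE
t=10: input=5 -> V=0 FIRE
t=11: input=0 -> V=0
t=12: input=2 -> V=14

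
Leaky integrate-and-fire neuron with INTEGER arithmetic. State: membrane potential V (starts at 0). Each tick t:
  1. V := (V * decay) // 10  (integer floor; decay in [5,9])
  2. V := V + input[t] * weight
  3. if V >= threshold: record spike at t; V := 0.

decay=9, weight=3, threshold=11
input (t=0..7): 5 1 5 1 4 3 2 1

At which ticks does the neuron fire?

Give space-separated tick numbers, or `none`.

Answer: 0 2 4 6

Derivation:
t=0: input=5 -> V=0 FIRE
t=1: input=1 -> V=3
t=2: input=5 -> V=0 FIRE
t=3: input=1 -> V=3
t=4: input=4 -> V=0 FIRE
t=5: input=3 -> V=9
t=6: input=2 -> V=0 FIRE
t=7: input=1 -> V=3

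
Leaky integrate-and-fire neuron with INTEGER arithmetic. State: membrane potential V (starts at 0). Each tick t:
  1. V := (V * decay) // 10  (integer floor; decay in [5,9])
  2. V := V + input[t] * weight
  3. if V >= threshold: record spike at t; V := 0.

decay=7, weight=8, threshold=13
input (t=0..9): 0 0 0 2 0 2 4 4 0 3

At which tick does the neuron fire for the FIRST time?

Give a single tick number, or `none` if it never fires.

t=0: input=0 -> V=0
t=1: input=0 -> V=0
t=2: input=0 -> V=0
t=3: input=2 -> V=0 FIRE
t=4: input=0 -> V=0
t=5: input=2 -> V=0 FIRE
t=6: input=4 -> V=0 FIRE
t=7: input=4 -> V=0 FIRE
t=8: input=0 -> V=0
t=9: input=3 -> V=0 FIRE

Answer: 3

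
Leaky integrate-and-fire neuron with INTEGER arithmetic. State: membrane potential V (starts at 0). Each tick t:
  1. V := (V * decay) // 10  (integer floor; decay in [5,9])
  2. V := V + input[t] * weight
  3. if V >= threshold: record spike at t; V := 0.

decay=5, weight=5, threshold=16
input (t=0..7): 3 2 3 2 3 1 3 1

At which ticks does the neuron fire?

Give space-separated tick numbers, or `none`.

t=0: input=3 -> V=15
t=1: input=2 -> V=0 FIRE
t=2: input=3 -> V=15
t=3: input=2 -> V=0 FIRE
t=4: input=3 -> V=15
t=5: input=1 -> V=12
t=6: input=3 -> V=0 FIRE
t=7: input=1 -> V=5

Answer: 1 3 6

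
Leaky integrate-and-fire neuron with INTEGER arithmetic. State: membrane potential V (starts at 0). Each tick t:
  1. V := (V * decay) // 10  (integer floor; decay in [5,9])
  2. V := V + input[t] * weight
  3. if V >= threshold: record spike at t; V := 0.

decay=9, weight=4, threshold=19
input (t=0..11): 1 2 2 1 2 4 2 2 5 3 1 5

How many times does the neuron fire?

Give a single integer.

Answer: 4

Derivation:
t=0: input=1 -> V=4
t=1: input=2 -> V=11
t=2: input=2 -> V=17
t=3: input=1 -> V=0 FIRE
t=4: input=2 -> V=8
t=5: input=4 -> V=0 FIRE
t=6: input=2 -> V=8
t=7: input=2 -> V=15
t=8: input=5 -> V=0 FIRE
t=9: input=3 -> V=12
t=10: input=1 -> V=14
t=11: input=5 -> V=0 FIRE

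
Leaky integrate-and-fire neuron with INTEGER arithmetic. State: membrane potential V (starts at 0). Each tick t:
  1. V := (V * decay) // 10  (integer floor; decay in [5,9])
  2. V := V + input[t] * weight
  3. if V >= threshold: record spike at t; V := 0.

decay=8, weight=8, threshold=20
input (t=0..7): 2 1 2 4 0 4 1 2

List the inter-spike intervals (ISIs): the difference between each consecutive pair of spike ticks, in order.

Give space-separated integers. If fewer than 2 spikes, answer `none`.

Answer: 2 2 2

Derivation:
t=0: input=2 -> V=16
t=1: input=1 -> V=0 FIRE
t=2: input=2 -> V=16
t=3: input=4 -> V=0 FIRE
t=4: input=0 -> V=0
t=5: input=4 -> V=0 FIRE
t=6: input=1 -> V=8
t=7: input=2 -> V=0 FIRE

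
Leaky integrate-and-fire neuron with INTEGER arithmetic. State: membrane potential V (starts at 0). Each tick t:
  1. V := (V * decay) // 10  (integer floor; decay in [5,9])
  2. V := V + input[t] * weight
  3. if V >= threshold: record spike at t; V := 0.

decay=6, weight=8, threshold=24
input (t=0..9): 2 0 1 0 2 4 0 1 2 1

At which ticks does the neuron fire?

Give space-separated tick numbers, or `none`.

t=0: input=2 -> V=16
t=1: input=0 -> V=9
t=2: input=1 -> V=13
t=3: input=0 -> V=7
t=4: input=2 -> V=20
t=5: input=4 -> V=0 FIRE
t=6: input=0 -> V=0
t=7: input=1 -> V=8
t=8: input=2 -> V=20
t=9: input=1 -> V=20

Answer: 5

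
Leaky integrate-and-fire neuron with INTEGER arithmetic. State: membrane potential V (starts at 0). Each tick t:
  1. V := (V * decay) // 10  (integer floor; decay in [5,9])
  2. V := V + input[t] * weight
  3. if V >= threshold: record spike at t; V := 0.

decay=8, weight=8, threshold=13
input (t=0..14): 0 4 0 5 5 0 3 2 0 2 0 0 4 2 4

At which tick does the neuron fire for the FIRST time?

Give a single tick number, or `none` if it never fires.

Answer: 1

Derivation:
t=0: input=0 -> V=0
t=1: input=4 -> V=0 FIRE
t=2: input=0 -> V=0
t=3: input=5 -> V=0 FIRE
t=4: input=5 -> V=0 FIRE
t=5: input=0 -> V=0
t=6: input=3 -> V=0 FIRE
t=7: input=2 -> V=0 FIRE
t=8: input=0 -> V=0
t=9: input=2 -> V=0 FIRE
t=10: input=0 -> V=0
t=11: input=0 -> V=0
t=12: input=4 -> V=0 FIRE
t=13: input=2 -> V=0 FIRE
t=14: input=4 -> V=0 FIRE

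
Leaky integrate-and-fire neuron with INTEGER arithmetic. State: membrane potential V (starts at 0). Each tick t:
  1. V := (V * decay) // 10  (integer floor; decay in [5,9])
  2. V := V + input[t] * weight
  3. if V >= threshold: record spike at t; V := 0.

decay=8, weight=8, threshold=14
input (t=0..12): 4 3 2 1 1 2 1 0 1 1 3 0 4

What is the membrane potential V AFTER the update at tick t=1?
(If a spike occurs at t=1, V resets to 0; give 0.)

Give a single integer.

Answer: 0

Derivation:
t=0: input=4 -> V=0 FIRE
t=1: input=3 -> V=0 FIRE
t=2: input=2 -> V=0 FIRE
t=3: input=1 -> V=8
t=4: input=1 -> V=0 FIRE
t=5: input=2 -> V=0 FIRE
t=6: input=1 -> V=8
t=7: input=0 -> V=6
t=8: input=1 -> V=12
t=9: input=1 -> V=0 FIRE
t=10: input=3 -> V=0 FIRE
t=11: input=0 -> V=0
t=12: input=4 -> V=0 FIRE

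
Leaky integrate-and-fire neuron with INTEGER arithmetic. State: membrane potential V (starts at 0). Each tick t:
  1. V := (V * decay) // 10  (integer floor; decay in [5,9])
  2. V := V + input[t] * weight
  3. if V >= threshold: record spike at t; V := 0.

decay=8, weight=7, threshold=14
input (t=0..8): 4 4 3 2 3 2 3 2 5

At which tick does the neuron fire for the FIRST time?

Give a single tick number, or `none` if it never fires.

t=0: input=4 -> V=0 FIRE
t=1: input=4 -> V=0 FIRE
t=2: input=3 -> V=0 FIRE
t=3: input=2 -> V=0 FIRE
t=4: input=3 -> V=0 FIRE
t=5: input=2 -> V=0 FIRE
t=6: input=3 -> V=0 FIRE
t=7: input=2 -> V=0 FIRE
t=8: input=5 -> V=0 FIRE

Answer: 0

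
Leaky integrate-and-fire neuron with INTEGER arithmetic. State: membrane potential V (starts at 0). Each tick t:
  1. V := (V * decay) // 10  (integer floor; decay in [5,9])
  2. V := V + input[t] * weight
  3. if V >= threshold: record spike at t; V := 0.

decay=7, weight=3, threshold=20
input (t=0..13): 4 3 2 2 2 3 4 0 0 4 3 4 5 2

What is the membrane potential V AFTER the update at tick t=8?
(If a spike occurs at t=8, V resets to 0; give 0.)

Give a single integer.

t=0: input=4 -> V=12
t=1: input=3 -> V=17
t=2: input=2 -> V=17
t=3: input=2 -> V=17
t=4: input=2 -> V=17
t=5: input=3 -> V=0 FIRE
t=6: input=4 -> V=12
t=7: input=0 -> V=8
t=8: input=0 -> V=5
t=9: input=4 -> V=15
t=10: input=3 -> V=19
t=11: input=4 -> V=0 FIRE
t=12: input=5 -> V=15
t=13: input=2 -> V=16

Answer: 5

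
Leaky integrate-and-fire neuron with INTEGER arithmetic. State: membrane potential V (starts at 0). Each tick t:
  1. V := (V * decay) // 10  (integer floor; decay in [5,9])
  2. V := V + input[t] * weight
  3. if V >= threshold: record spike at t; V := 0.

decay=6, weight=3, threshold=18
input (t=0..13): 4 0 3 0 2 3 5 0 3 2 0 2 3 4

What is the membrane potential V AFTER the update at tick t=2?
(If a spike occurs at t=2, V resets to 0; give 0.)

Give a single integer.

Answer: 13

Derivation:
t=0: input=4 -> V=12
t=1: input=0 -> V=7
t=2: input=3 -> V=13
t=3: input=0 -> V=7
t=4: input=2 -> V=10
t=5: input=3 -> V=15
t=6: input=5 -> V=0 FIRE
t=7: input=0 -> V=0
t=8: input=3 -> V=9
t=9: input=2 -> V=11
t=10: input=0 -> V=6
t=11: input=2 -> V=9
t=12: input=3 -> V=14
t=13: input=4 -> V=0 FIRE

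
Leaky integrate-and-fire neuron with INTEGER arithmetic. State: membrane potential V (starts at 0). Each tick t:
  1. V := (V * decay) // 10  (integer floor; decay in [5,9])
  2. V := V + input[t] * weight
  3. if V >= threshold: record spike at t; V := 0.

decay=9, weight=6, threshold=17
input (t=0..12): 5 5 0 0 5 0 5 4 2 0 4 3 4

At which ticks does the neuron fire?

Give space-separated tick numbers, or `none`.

Answer: 0 1 4 6 7 10 11 12

Derivation:
t=0: input=5 -> V=0 FIRE
t=1: input=5 -> V=0 FIRE
t=2: input=0 -> V=0
t=3: input=0 -> V=0
t=4: input=5 -> V=0 FIRE
t=5: input=0 -> V=0
t=6: input=5 -> V=0 FIRE
t=7: input=4 -> V=0 FIRE
t=8: input=2 -> V=12
t=9: input=0 -> V=10
t=10: input=4 -> V=0 FIRE
t=11: input=3 -> V=0 FIRE
t=12: input=4 -> V=0 FIRE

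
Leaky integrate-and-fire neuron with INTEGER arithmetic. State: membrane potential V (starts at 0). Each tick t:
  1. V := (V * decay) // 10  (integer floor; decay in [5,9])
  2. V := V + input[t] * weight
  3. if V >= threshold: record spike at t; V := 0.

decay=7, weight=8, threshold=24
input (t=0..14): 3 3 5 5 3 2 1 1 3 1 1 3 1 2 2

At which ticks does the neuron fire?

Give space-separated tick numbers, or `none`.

t=0: input=3 -> V=0 FIRE
t=1: input=3 -> V=0 FIRE
t=2: input=5 -> V=0 FIRE
t=3: input=5 -> V=0 FIRE
t=4: input=3 -> V=0 FIRE
t=5: input=2 -> V=16
t=6: input=1 -> V=19
t=7: input=1 -> V=21
t=8: input=3 -> V=0 FIRE
t=9: input=1 -> V=8
t=10: input=1 -> V=13
t=11: input=3 -> V=0 FIRE
t=12: input=1 -> V=8
t=13: input=2 -> V=21
t=14: input=2 -> V=0 FIRE

Answer: 0 1 2 3 4 8 11 14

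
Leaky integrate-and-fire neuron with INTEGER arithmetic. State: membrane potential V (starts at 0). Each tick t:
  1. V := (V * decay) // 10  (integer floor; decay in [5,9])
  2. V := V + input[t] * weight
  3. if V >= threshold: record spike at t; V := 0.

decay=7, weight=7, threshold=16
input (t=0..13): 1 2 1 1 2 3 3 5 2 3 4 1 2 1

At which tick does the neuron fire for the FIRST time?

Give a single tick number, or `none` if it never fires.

Answer: 1

Derivation:
t=0: input=1 -> V=7
t=1: input=2 -> V=0 FIRE
t=2: input=1 -> V=7
t=3: input=1 -> V=11
t=4: input=2 -> V=0 FIRE
t=5: input=3 -> V=0 FIRE
t=6: input=3 -> V=0 FIRE
t=7: input=5 -> V=0 FIRE
t=8: input=2 -> V=14
t=9: input=3 -> V=0 FIRE
t=10: input=4 -> V=0 FIRE
t=11: input=1 -> V=7
t=12: input=2 -> V=0 FIRE
t=13: input=1 -> V=7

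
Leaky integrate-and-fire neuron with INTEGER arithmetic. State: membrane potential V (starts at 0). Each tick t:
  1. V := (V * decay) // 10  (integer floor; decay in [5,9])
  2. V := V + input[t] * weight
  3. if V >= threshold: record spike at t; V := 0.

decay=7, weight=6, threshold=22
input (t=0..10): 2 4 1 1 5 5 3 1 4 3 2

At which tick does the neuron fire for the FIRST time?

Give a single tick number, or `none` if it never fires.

t=0: input=2 -> V=12
t=1: input=4 -> V=0 FIRE
t=2: input=1 -> V=6
t=3: input=1 -> V=10
t=4: input=5 -> V=0 FIRE
t=5: input=5 -> V=0 FIRE
t=6: input=3 -> V=18
t=7: input=1 -> V=18
t=8: input=4 -> V=0 FIRE
t=9: input=3 -> V=18
t=10: input=2 -> V=0 FIRE

Answer: 1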